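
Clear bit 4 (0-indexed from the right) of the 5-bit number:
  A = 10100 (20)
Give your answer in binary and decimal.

Mask = ~(1 << 4) = 01111
Bit 4 of A is 1, so AND-ing with the mask clears it to 0.
  10100
& 01111
-------
  00100

Answer: 00100 (4)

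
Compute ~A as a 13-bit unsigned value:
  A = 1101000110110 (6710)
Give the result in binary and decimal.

Flip each bit (0->1, 1->0):
  1101000110110
  0010111001001

Answer: 0010111001001 (1481)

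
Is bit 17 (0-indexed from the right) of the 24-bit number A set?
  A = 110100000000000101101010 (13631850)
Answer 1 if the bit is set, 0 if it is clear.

Bit 17 is the 18th from the right.
  110100000000000101101010
        ^
That bit is 0.

Answer: 0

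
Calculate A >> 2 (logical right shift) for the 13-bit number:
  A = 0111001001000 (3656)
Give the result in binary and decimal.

Logical shift right by 2: drop the bottom 2 bit(s), prepend 2 zero(s) on the left.
  0111001001000  ->  keep [01110010010], discard [00], prepend 00
= 0001110010010

Answer: 0001110010010 (914)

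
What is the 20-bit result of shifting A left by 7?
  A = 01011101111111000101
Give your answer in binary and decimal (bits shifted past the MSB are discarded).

Shift left by 7: drop the top 7 bit(s), append 7 zero(s) on the right.
  01011101111111000101  ->  discard [0101110], keep [1111111000101], append 0000000
= 11111110001010000000

Answer: 11111110001010000000 (1041024)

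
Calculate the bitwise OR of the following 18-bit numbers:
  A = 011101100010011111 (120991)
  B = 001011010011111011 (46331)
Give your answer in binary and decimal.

Apply | to each column (1 where either bit is 1):
  011101100010011111
| 001011010011111011
--------------------
  011111110011111111

Answer: 011111110011111111 (130303)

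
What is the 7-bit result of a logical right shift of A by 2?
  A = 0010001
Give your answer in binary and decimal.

Logical shift right by 2: drop the bottom 2 bit(s), prepend 2 zero(s) on the left.
  0010001  ->  keep [00100], discard [01], prepend 00
= 0000100

Answer: 0000100 (4)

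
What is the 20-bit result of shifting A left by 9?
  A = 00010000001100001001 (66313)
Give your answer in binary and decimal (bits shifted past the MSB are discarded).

Shift left by 9: drop the top 9 bit(s), append 9 zero(s) on the right.
  00010000001100001001  ->  discard [000100000], keep [01100001001], append 000000000
= 01100001001000000000

Answer: 01100001001000000000 (397824)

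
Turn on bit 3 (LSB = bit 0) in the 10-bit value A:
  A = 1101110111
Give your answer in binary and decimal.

Mask = 1 << 3 = 0000001000
Bit 3 of A is 0, so OR-ing with the mask flips it to 1.
  1101110111
| 0000001000
------------
  1101111111

Answer: 1101111111 (895)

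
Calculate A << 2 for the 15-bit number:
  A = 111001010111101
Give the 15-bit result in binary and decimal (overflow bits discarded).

Shift left by 2: drop the top 2 bit(s), append 2 zero(s) on the right.
  111001010111101  ->  discard [11], keep [1001010111101], append 00
= 100101011110100

Answer: 100101011110100 (19188)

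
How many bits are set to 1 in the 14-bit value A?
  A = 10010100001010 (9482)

10010100001010
1-bits at positions (from bit 0 = LSB): 1, 3, 8, 10, 13
Count = 5

Answer: 5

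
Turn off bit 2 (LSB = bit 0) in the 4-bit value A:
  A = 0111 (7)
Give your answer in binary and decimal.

Mask = ~(1 << 2) = 1011
Bit 2 of A is 1, so AND-ing with the mask clears it to 0.
  0111
& 1011
------
  0011

Answer: 0011 (3)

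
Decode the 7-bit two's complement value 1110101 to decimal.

MSB is 1, so the value is negative. Find the magnitude:
1. Invert bits:  0001010
2. Add 1:        0001011  = 11
3. Apply sign:   -11

Answer: -11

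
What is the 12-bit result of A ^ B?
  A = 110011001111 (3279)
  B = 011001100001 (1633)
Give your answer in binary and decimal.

Apply ^ to each column (1 where bits differ):
  110011001111
^ 011001100001
--------------
  101010101110

Answer: 101010101110 (2734)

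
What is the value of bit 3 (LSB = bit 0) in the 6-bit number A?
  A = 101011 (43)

Bit 3 is the 4th from the right.
  101011
    ^
That bit is 1.

Answer: 1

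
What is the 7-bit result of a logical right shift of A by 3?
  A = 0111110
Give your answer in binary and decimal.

Logical shift right by 3: drop the bottom 3 bit(s), prepend 3 zero(s) on the left.
  0111110  ->  keep [0111], discard [110], prepend 000
= 0000111

Answer: 0000111 (7)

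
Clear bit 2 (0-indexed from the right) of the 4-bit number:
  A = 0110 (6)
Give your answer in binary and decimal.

Mask = ~(1 << 2) = 1011
Bit 2 of A is 1, so AND-ing with the mask clears it to 0.
  0110
& 1011
------
  0010

Answer: 0010 (2)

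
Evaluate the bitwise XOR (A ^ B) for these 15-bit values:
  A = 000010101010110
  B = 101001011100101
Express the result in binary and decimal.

Apply ^ to each column (1 where bits differ):
  000010101010110
^ 101001011100101
-----------------
  101011110110011

Answer: 101011110110011 (22451)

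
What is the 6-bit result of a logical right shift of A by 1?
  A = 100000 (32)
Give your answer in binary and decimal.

Logical shift right by 1: drop the bottom 1 bit(s), prepend 1 zero(s) on the left.
  100000  ->  keep [10000], discard [0], prepend 0
= 010000

Answer: 010000 (16)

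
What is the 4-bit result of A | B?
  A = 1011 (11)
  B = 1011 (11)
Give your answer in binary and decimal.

Apply | to each column (1 where either bit is 1):
  1011
| 1011
------
  1011

Answer: 1011 (11)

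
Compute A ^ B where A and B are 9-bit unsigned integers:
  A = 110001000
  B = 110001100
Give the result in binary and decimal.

Apply ^ to each column (1 where bits differ):
  110001000
^ 110001100
-----------
  000000100

Answer: 000000100 (4)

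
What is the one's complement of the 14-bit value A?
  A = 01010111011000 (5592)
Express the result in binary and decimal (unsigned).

Flip each bit (0->1, 1->0):
  01010111011000
  10101000100111

Answer: 10101000100111 (10791)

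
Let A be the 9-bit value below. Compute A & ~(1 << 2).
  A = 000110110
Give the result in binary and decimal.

Mask = ~(1 << 2) = 111111011
Bit 2 of A is 1, so AND-ing with the mask clears it to 0.
  000110110
& 111111011
-----------
  000110010

Answer: 000110010 (50)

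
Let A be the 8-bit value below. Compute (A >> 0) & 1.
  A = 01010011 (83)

Bit 0 is the 1st from the right.
  01010011
         ^
That bit is 1.

Answer: 1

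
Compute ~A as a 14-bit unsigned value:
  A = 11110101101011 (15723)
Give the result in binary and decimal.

Flip each bit (0->1, 1->0):
  11110101101011
  00001010010100

Answer: 00001010010100 (660)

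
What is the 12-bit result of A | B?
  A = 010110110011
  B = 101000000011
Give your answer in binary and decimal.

Apply | to each column (1 where either bit is 1):
  010110110011
| 101000000011
--------------
  111110110011

Answer: 111110110011 (4019)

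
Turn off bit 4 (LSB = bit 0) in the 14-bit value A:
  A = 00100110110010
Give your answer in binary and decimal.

Mask = ~(1 << 4) = 11111111101111
Bit 4 of A is 1, so AND-ing with the mask clears it to 0.
  00100110110010
& 11111111101111
----------------
  00100110100010

Answer: 00100110100010 (2466)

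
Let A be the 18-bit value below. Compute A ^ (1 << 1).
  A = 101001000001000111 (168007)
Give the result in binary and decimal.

Mask = 1 << 1 = 000000000000000010
Bit 1 of A is 1; XOR with the mask flips it to 0.
  101001000001000111
^ 000000000000000010
--------------------
  101001000001000101

Answer: 101001000001000101 (168005)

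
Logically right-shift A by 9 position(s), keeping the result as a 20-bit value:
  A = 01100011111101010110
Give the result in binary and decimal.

Logical shift right by 9: drop the bottom 9 bit(s), prepend 9 zero(s) on the left.
  01100011111101010110  ->  keep [01100011111], discard [101010110], prepend 000000000
= 00000000001100011111

Answer: 00000000001100011111 (799)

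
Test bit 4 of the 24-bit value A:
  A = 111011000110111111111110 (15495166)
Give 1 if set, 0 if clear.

Bit 4 is the 5th from the right.
  111011000110111111111110
                     ^
That bit is 1.

Answer: 1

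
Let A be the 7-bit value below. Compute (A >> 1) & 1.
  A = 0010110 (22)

Bit 1 is the 2nd from the right.
  0010110
       ^
That bit is 1.

Answer: 1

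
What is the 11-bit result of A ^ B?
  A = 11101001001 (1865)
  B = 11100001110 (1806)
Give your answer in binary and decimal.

Apply ^ to each column (1 where bits differ):
  11101001001
^ 11100001110
-------------
  00001000111

Answer: 00001000111 (71)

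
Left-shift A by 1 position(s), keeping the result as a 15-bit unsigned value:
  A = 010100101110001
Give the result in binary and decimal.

Shift left by 1: drop the top 1 bit(s), append 1 zero(s) on the right.
  010100101110001  ->  discard [0], keep [10100101110001], append 0
= 101001011100010

Answer: 101001011100010 (21218)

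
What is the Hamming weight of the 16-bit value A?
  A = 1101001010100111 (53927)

1101001010100111
1-bits at positions (from bit 0 = LSB): 0, 1, 2, 5, 7, 9, 12, 14, 15
Count = 9

Answer: 9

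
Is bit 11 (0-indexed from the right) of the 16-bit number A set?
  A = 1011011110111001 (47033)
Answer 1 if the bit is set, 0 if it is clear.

Bit 11 is the 12th from the right.
  1011011110111001
      ^
That bit is 0.

Answer: 0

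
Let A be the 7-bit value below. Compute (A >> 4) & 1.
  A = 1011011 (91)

Bit 4 is the 5th from the right.
  1011011
    ^
That bit is 1.

Answer: 1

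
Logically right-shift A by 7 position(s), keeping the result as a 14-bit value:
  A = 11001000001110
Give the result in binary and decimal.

Logical shift right by 7: drop the bottom 7 bit(s), prepend 7 zero(s) on the left.
  11001000001110  ->  keep [1100100], discard [0001110], prepend 0000000
= 00000001100100

Answer: 00000001100100 (100)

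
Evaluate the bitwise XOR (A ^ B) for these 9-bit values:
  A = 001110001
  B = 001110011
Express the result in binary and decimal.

Apply ^ to each column (1 where bits differ):
  001110001
^ 001110011
-----------
  000000010

Answer: 000000010 (2)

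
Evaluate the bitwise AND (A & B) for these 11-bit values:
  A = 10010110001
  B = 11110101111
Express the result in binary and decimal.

Apply & to each column (1 only where both bits are 1):
  10010110001
& 11110101111
-------------
  10010100001

Answer: 10010100001 (1185)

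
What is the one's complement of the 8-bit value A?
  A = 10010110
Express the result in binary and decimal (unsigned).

Flip each bit (0->1, 1->0):
  10010110
  01101001

Answer: 01101001 (105)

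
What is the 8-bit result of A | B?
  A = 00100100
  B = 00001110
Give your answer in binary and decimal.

Apply | to each column (1 where either bit is 1):
  00100100
| 00001110
----------
  00101110

Answer: 00101110 (46)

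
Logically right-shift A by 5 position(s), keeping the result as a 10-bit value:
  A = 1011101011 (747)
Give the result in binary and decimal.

Logical shift right by 5: drop the bottom 5 bit(s), prepend 5 zero(s) on the left.
  1011101011  ->  keep [10111], discard [01011], prepend 00000
= 0000010111

Answer: 0000010111 (23)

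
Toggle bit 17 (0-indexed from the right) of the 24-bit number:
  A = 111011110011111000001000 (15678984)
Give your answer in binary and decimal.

Mask = 1 << 17 = 000000100000000000000000
Bit 17 of A is 1; XOR with the mask flips it to 0.
  111011110011111000001000
^ 000000100000000000000000
--------------------------
  111011010011111000001000

Answer: 111011010011111000001000 (15547912)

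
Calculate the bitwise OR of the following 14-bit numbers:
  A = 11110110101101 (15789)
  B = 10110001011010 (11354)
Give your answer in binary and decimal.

Apply | to each column (1 where either bit is 1):
  11110110101101
| 10110001011010
----------------
  11110111111111

Answer: 11110111111111 (15871)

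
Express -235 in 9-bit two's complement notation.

1. Binary of +235:  011101011
2. Invert bits:     100010100
3. Add 1:           100010101

Answer: 100010101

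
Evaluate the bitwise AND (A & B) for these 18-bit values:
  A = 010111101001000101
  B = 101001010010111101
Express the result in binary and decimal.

Apply & to each column (1 only where both bits are 1):
  010111101001000101
& 101001010010111101
--------------------
  000001000000000101

Answer: 000001000000000101 (4101)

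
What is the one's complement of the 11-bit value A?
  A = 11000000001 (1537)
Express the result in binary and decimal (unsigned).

Flip each bit (0->1, 1->0):
  11000000001
  00111111110

Answer: 00111111110 (510)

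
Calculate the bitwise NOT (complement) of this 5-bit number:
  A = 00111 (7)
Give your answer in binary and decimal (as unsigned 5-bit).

Flip each bit (0->1, 1->0):
  00111
  11000

Answer: 11000 (24)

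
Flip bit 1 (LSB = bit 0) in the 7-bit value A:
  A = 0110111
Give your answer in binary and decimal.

Mask = 1 << 1 = 0000010
Bit 1 of A is 1; XOR with the mask flips it to 0.
  0110111
^ 0000010
---------
  0110101

Answer: 0110101 (53)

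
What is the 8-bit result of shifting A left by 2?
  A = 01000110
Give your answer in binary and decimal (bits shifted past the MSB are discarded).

Shift left by 2: drop the top 2 bit(s), append 2 zero(s) on the right.
  01000110  ->  discard [01], keep [000110], append 00
= 00011000

Answer: 00011000 (24)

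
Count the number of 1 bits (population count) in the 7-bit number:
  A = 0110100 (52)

0110100
1-bits at positions (from bit 0 = LSB): 2, 4, 5
Count = 3

Answer: 3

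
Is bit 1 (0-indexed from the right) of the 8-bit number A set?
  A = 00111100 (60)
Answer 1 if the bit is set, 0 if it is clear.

Bit 1 is the 2nd from the right.
  00111100
        ^
That bit is 0.

Answer: 0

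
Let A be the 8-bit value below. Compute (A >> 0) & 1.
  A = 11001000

Bit 0 is the 1st from the right.
  11001000
         ^
That bit is 0.

Answer: 0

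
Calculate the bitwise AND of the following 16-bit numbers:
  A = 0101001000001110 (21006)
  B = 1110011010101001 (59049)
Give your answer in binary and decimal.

Apply & to each column (1 only where both bits are 1):
  0101001000001110
& 1110011010101001
------------------
  0100001000001000

Answer: 0100001000001000 (16904)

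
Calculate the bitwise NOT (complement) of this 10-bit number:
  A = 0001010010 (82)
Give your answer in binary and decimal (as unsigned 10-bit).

Flip each bit (0->1, 1->0):
  0001010010
  1110101101

Answer: 1110101101 (941)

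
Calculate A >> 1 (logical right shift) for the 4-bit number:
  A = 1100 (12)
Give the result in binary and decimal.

Logical shift right by 1: drop the bottom 1 bit(s), prepend 1 zero(s) on the left.
  1100  ->  keep [110], discard [0], prepend 0
= 0110

Answer: 0110 (6)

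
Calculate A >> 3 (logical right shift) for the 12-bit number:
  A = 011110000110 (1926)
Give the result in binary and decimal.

Logical shift right by 3: drop the bottom 3 bit(s), prepend 3 zero(s) on the left.
  011110000110  ->  keep [011110000], discard [110], prepend 000
= 000011110000

Answer: 000011110000 (240)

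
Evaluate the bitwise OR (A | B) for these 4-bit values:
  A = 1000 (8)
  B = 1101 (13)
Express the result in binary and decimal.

Apply | to each column (1 where either bit is 1):
  1000
| 1101
------
  1101

Answer: 1101 (13)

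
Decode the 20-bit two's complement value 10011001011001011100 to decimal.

MSB is 1, so the value is negative. Find the magnitude:
1. Invert bits:  01100110100110100011
2. Add 1:        01100110100110100100  = 420260
3. Apply sign:   -420260

Answer: -420260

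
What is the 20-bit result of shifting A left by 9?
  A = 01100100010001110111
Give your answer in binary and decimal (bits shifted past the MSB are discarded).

Shift left by 9: drop the top 9 bit(s), append 9 zero(s) on the right.
  01100100010001110111  ->  discard [011001000], keep [10001110111], append 000000000
= 10001110111000000000

Answer: 10001110111000000000 (585216)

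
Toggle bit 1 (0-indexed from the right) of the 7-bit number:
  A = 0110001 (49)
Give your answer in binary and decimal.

Mask = 1 << 1 = 0000010
Bit 1 of A is 0; XOR with the mask flips it to 1.
  0110001
^ 0000010
---------
  0110011

Answer: 0110011 (51)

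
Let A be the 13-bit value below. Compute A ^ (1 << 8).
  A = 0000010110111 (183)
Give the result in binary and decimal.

Mask = 1 << 8 = 0000100000000
Bit 8 of A is 0; XOR with the mask flips it to 1.
  0000010110111
^ 0000100000000
---------------
  0000110110111

Answer: 0000110110111 (439)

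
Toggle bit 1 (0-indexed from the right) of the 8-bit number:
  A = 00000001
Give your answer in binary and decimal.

Mask = 1 << 1 = 00000010
Bit 1 of A is 0; XOR with the mask flips it to 1.
  00000001
^ 00000010
----------
  00000011

Answer: 00000011 (3)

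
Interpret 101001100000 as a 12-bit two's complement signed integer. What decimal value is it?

MSB is 1, so the value is negative. Find the magnitude:
1. Invert bits:  010110011111
2. Add 1:        010110100000  = 1440
3. Apply sign:   -1440

Answer: -1440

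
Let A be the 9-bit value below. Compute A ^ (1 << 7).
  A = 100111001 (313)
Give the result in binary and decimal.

Mask = 1 << 7 = 010000000
Bit 7 of A is 0; XOR with the mask flips it to 1.
  100111001
^ 010000000
-----------
  110111001

Answer: 110111001 (441)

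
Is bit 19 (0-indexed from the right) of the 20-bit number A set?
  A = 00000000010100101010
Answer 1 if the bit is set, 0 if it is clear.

Bit 19 is the 20th from the right.
  00000000010100101010
  ^
That bit is 0.

Answer: 0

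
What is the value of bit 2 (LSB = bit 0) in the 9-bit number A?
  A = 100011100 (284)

Bit 2 is the 3rd from the right.
  100011100
        ^
That bit is 1.

Answer: 1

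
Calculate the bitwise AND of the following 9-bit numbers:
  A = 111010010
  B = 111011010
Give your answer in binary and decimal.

Apply & to each column (1 only where both bits are 1):
  111010010
& 111011010
-----------
  111010010

Answer: 111010010 (466)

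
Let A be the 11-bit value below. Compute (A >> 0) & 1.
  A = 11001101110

Bit 0 is the 1st from the right.
  11001101110
            ^
That bit is 0.

Answer: 0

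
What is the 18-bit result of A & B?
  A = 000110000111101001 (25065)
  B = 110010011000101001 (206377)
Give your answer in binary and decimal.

Apply & to each column (1 only where both bits are 1):
  000110000111101001
& 110010011000101001
--------------------
  000010000000101001

Answer: 000010000000101001 (8233)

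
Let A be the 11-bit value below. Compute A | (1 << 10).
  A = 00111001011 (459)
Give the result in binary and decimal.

Mask = 1 << 10 = 10000000000
Bit 10 of A is 0, so OR-ing with the mask flips it to 1.
  00111001011
| 10000000000
-------------
  10111001011

Answer: 10111001011 (1483)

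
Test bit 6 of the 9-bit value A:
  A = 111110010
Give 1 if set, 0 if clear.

Bit 6 is the 7th from the right.
  111110010
    ^
That bit is 1.

Answer: 1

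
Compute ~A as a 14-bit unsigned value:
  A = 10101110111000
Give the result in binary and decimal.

Flip each bit (0->1, 1->0):
  10101110111000
  01010001000111

Answer: 01010001000111 (5191)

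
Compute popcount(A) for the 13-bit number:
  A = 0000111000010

0000111000010
1-bits at positions (from bit 0 = LSB): 1, 6, 7, 8
Count = 4

Answer: 4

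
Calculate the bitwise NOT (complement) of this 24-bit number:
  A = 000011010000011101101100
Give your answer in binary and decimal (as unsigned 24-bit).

Flip each bit (0->1, 1->0):
  000011010000011101101100
  111100101111100010010011

Answer: 111100101111100010010011 (15923347)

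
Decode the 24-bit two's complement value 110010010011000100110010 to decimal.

MSB is 1, so the value is negative. Find the magnitude:
1. Invert bits:  001101101100111011001101
2. Add 1:        001101101100111011001110  = 3591886
3. Apply sign:   -3591886

Answer: -3591886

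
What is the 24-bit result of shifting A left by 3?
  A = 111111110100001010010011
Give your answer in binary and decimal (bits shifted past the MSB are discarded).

Shift left by 3: drop the top 3 bit(s), append 3 zero(s) on the right.
  111111110100001010010011  ->  discard [111], keep [111110100001010010011], append 000
= 111110100001010010011000

Answer: 111110100001010010011000 (16389272)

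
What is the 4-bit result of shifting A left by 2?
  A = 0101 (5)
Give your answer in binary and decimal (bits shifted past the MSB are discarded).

Shift left by 2: drop the top 2 bit(s), append 2 zero(s) on the right.
  0101  ->  discard [01], keep [01], append 00
= 0100

Answer: 0100 (4)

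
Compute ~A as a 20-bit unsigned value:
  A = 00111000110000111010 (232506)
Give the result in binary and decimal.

Flip each bit (0->1, 1->0):
  00111000110000111010
  11000111001111000101

Answer: 11000111001111000101 (816069)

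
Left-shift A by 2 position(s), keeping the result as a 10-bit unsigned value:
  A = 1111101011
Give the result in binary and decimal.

Shift left by 2: drop the top 2 bit(s), append 2 zero(s) on the right.
  1111101011  ->  discard [11], keep [11101011], append 00
= 1110101100

Answer: 1110101100 (940)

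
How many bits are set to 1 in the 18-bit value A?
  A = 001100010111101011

001100010111101011
1-bits at positions (from bit 0 = LSB): 0, 1, 3, 5, 6, 7, 8, 10, 14, 15
Count = 10

Answer: 10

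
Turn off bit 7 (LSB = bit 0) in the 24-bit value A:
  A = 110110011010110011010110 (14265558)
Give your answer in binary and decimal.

Mask = ~(1 << 7) = 111111111111111101111111
Bit 7 of A is 1, so AND-ing with the mask clears it to 0.
  110110011010110011010110
& 111111111111111101111111
--------------------------
  110110011010110001010110

Answer: 110110011010110001010110 (14265430)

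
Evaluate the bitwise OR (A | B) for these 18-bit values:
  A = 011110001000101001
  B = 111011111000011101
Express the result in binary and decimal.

Apply | to each column (1 where either bit is 1):
  011110001000101001
| 111011111000011101
--------------------
  111111111000111101

Answer: 111111111000111101 (261693)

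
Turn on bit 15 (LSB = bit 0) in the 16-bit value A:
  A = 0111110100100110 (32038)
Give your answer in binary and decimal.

Mask = 1 << 15 = 1000000000000000
Bit 15 of A is 0, so OR-ing with the mask flips it to 1.
  0111110100100110
| 1000000000000000
------------------
  1111110100100110

Answer: 1111110100100110 (64806)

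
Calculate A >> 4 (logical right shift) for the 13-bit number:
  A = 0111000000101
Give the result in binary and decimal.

Logical shift right by 4: drop the bottom 4 bit(s), prepend 4 zero(s) on the left.
  0111000000101  ->  keep [011100000], discard [0101], prepend 0000
= 0000011100000

Answer: 0000011100000 (224)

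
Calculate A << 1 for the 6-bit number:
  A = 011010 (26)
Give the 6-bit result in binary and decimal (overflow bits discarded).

Shift left by 1: drop the top 1 bit(s), append 1 zero(s) on the right.
  011010  ->  discard [0], keep [11010], append 0
= 110100

Answer: 110100 (52)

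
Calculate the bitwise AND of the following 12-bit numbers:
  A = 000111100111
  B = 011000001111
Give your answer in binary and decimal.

Apply & to each column (1 only where both bits are 1):
  000111100111
& 011000001111
--------------
  000000000111

Answer: 000000000111 (7)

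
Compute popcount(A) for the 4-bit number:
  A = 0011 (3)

0011
1-bits at positions (from bit 0 = LSB): 0, 1
Count = 2

Answer: 2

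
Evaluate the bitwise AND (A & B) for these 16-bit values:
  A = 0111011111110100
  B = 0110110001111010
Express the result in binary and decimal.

Apply & to each column (1 only where both bits are 1):
  0111011111110100
& 0110110001111010
------------------
  0110010001110000

Answer: 0110010001110000 (25712)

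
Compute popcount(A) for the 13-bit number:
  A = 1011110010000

1011110010000
1-bits at positions (from bit 0 = LSB): 4, 7, 8, 9, 10, 12
Count = 6

Answer: 6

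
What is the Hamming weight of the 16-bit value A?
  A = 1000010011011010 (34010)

1000010011011010
1-bits at positions (from bit 0 = LSB): 1, 3, 4, 6, 7, 10, 15
Count = 7

Answer: 7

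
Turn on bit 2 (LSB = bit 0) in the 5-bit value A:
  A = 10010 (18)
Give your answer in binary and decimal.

Mask = 1 << 2 = 00100
Bit 2 of A is 0, so OR-ing with the mask flips it to 1.
  10010
| 00100
-------
  10110

Answer: 10110 (22)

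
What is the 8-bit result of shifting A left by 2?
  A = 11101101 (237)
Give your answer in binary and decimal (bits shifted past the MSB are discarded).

Shift left by 2: drop the top 2 bit(s), append 2 zero(s) on the right.
  11101101  ->  discard [11], keep [101101], append 00
= 10110100

Answer: 10110100 (180)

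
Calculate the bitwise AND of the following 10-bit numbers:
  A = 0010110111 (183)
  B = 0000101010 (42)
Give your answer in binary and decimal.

Apply & to each column (1 only where both bits are 1):
  0010110111
& 0000101010
------------
  0000100010

Answer: 0000100010 (34)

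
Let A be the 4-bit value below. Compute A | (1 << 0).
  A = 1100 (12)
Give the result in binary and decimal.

Mask = 1 << 0 = 0001
Bit 0 of A is 0, so OR-ing with the mask flips it to 1.
  1100
| 0001
------
  1101

Answer: 1101 (13)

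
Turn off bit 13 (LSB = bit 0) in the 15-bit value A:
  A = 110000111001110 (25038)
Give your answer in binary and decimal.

Mask = ~(1 << 13) = 101111111111111
Bit 13 of A is 1, so AND-ing with the mask clears it to 0.
  110000111001110
& 101111111111111
-----------------
  100000111001110

Answer: 100000111001110 (16846)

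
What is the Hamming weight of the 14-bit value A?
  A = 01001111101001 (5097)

01001111101001
1-bits at positions (from bit 0 = LSB): 0, 3, 5, 6, 7, 8, 9, 12
Count = 8

Answer: 8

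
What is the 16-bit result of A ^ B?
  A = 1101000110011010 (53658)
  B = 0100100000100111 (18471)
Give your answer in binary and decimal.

Apply ^ to each column (1 where bits differ):
  1101000110011010
^ 0100100000100111
------------------
  1001100110111101

Answer: 1001100110111101 (39357)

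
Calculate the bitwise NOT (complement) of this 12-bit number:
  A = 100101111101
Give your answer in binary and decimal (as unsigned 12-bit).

Flip each bit (0->1, 1->0):
  100101111101
  011010000010

Answer: 011010000010 (1666)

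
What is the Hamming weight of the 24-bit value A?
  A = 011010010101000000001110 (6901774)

011010010101000000001110
1-bits at positions (from bit 0 = LSB): 1, 2, 3, 12, 14, 16, 19, 21, 22
Count = 9

Answer: 9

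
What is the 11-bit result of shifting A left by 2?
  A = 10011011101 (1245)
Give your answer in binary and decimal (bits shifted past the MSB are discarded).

Shift left by 2: drop the top 2 bit(s), append 2 zero(s) on the right.
  10011011101  ->  discard [10], keep [011011101], append 00
= 01101110100

Answer: 01101110100 (884)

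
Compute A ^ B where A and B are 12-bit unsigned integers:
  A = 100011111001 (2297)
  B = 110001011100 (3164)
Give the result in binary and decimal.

Apply ^ to each column (1 where bits differ):
  100011111001
^ 110001011100
--------------
  010010100101

Answer: 010010100101 (1189)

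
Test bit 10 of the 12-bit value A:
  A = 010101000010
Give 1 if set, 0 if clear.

Bit 10 is the 11th from the right.
  010101000010
   ^
That bit is 1.

Answer: 1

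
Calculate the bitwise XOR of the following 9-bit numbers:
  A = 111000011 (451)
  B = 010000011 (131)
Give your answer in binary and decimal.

Apply ^ to each column (1 where bits differ):
  111000011
^ 010000011
-----------
  101000000

Answer: 101000000 (320)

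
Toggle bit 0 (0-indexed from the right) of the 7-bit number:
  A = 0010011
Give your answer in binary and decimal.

Mask = 1 << 0 = 0000001
Bit 0 of A is 1; XOR with the mask flips it to 0.
  0010011
^ 0000001
---------
  0010010

Answer: 0010010 (18)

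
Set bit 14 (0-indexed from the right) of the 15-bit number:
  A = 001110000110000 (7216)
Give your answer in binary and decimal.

Mask = 1 << 14 = 100000000000000
Bit 14 of A is 0, so OR-ing with the mask flips it to 1.
  001110000110000
| 100000000000000
-----------------
  101110000110000

Answer: 101110000110000 (23600)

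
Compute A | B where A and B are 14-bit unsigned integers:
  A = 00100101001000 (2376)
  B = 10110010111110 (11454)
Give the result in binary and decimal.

Apply | to each column (1 where either bit is 1):
  00100101001000
| 10110010111110
----------------
  10110111111110

Answer: 10110111111110 (11774)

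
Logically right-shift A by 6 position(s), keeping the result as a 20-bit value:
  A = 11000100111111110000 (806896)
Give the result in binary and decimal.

Logical shift right by 6: drop the bottom 6 bit(s), prepend 6 zero(s) on the left.
  11000100111111110000  ->  keep [11000100111111], discard [110000], prepend 000000
= 00000011000100111111

Answer: 00000011000100111111 (12607)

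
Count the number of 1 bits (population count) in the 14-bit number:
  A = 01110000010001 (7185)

01110000010001
1-bits at positions (from bit 0 = LSB): 0, 4, 10, 11, 12
Count = 5

Answer: 5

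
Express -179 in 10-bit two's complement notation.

1. Binary of +179:  0010110011
2. Invert bits:     1101001100
3. Add 1:           1101001101

Answer: 1101001101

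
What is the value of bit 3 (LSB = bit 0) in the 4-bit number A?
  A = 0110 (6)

Bit 3 is the 4th from the right.
  0110
  ^
That bit is 0.

Answer: 0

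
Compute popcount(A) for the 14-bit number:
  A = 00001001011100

00001001011100
1-bits at positions (from bit 0 = LSB): 2, 3, 4, 6, 9
Count = 5

Answer: 5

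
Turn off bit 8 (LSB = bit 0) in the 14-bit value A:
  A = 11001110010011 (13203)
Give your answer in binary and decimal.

Mask = ~(1 << 8) = 11111011111111
Bit 8 of A is 1, so AND-ing with the mask clears it to 0.
  11001110010011
& 11111011111111
----------------
  11001010010011

Answer: 11001010010011 (12947)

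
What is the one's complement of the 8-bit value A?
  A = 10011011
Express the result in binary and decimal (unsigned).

Flip each bit (0->1, 1->0):
  10011011
  01100100

Answer: 01100100 (100)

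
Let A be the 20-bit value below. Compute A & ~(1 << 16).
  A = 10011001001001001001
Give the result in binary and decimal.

Mask = ~(1 << 16) = 11101111111111111111
Bit 16 of A is 1, so AND-ing with the mask clears it to 0.
  10011001001001001001
& 11101111111111111111
----------------------
  10001001001001001001

Answer: 10001001001001001001 (561737)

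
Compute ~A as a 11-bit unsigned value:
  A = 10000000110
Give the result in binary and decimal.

Flip each bit (0->1, 1->0):
  10000000110
  01111111001

Answer: 01111111001 (1017)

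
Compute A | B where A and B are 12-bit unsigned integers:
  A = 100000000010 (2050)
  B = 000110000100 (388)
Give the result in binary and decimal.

Apply | to each column (1 where either bit is 1):
  100000000010
| 000110000100
--------------
  100110000110

Answer: 100110000110 (2438)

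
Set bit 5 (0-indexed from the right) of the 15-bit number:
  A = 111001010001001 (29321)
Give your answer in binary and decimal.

Mask = 1 << 5 = 000000000100000
Bit 5 of A is 0, so OR-ing with the mask flips it to 1.
  111001010001001
| 000000000100000
-----------------
  111001010101001

Answer: 111001010101001 (29353)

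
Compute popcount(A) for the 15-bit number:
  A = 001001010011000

001001010011000
1-bits at positions (from bit 0 = LSB): 3, 4, 7, 9, 12
Count = 5

Answer: 5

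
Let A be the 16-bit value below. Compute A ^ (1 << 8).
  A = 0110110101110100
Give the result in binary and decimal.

Mask = 1 << 8 = 0000000100000000
Bit 8 of A is 1; XOR with the mask flips it to 0.
  0110110101110100
^ 0000000100000000
------------------
  0110110001110100

Answer: 0110110001110100 (27764)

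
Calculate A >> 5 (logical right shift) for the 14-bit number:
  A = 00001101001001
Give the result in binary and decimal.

Logical shift right by 5: drop the bottom 5 bit(s), prepend 5 zero(s) on the left.
  00001101001001  ->  keep [000011010], discard [01001], prepend 00000
= 00000000011010

Answer: 00000000011010 (26)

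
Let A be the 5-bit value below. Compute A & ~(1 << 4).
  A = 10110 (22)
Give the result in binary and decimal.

Mask = ~(1 << 4) = 01111
Bit 4 of A is 1, so AND-ing with the mask clears it to 0.
  10110
& 01111
-------
  00110

Answer: 00110 (6)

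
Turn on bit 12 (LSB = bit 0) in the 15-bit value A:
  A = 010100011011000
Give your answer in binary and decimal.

Mask = 1 << 12 = 001000000000000
Bit 12 of A is 0, so OR-ing with the mask flips it to 1.
  010100011011000
| 001000000000000
-----------------
  011100011011000

Answer: 011100011011000 (14552)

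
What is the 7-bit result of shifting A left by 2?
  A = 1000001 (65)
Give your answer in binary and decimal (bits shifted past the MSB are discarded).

Shift left by 2: drop the top 2 bit(s), append 2 zero(s) on the right.
  1000001  ->  discard [10], keep [00001], append 00
= 0000100

Answer: 0000100 (4)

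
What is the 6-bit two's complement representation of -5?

1. Binary of +5:  000101
2. Invert bits:     111010
3. Add 1:           111011

Answer: 111011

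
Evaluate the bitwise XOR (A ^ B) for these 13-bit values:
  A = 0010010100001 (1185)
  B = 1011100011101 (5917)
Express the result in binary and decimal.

Apply ^ to each column (1 where bits differ):
  0010010100001
^ 1011100011101
---------------
  1001110111100

Answer: 1001110111100 (5052)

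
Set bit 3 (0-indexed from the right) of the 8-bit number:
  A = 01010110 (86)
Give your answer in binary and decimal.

Mask = 1 << 3 = 00001000
Bit 3 of A is 0, so OR-ing with the mask flips it to 1.
  01010110
| 00001000
----------
  01011110

Answer: 01011110 (94)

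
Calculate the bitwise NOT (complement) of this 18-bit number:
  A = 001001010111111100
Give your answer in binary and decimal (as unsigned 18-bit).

Flip each bit (0->1, 1->0):
  001001010111111100
  110110101000000011

Answer: 110110101000000011 (223747)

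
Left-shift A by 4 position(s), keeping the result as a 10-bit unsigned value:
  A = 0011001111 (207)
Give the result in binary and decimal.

Shift left by 4: drop the top 4 bit(s), append 4 zero(s) on the right.
  0011001111  ->  discard [0011], keep [001111], append 0000
= 0011110000

Answer: 0011110000 (240)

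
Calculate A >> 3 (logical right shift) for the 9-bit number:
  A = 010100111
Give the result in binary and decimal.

Logical shift right by 3: drop the bottom 3 bit(s), prepend 3 zero(s) on the left.
  010100111  ->  keep [010100], discard [111], prepend 000
= 000010100

Answer: 000010100 (20)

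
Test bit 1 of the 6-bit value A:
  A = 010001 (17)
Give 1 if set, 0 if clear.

Bit 1 is the 2nd from the right.
  010001
      ^
That bit is 0.

Answer: 0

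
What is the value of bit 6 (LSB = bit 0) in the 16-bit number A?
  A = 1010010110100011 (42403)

Bit 6 is the 7th from the right.
  1010010110100011
           ^
That bit is 0.

Answer: 0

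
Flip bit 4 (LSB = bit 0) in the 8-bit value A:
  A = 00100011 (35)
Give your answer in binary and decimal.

Mask = 1 << 4 = 00010000
Bit 4 of A is 0; XOR with the mask flips it to 1.
  00100011
^ 00010000
----------
  00110011

Answer: 00110011 (51)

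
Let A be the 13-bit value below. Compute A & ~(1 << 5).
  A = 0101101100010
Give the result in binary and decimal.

Mask = ~(1 << 5) = 1111111011111
Bit 5 of A is 1, so AND-ing with the mask clears it to 0.
  0101101100010
& 1111111011111
---------------
  0101101000010

Answer: 0101101000010 (2882)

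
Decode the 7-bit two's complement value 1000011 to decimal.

MSB is 1, so the value is negative. Find the magnitude:
1. Invert bits:  0111100
2. Add 1:        0111101  = 61
3. Apply sign:   -61

Answer: -61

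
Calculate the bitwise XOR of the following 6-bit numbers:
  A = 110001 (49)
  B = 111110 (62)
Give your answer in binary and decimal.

Apply ^ to each column (1 where bits differ):
  110001
^ 111110
--------
  001111

Answer: 001111 (15)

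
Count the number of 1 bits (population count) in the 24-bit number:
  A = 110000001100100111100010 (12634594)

110000001100100111100010
1-bits at positions (from bit 0 = LSB): 1, 5, 6, 7, 8, 11, 14, 15, 22, 23
Count = 10

Answer: 10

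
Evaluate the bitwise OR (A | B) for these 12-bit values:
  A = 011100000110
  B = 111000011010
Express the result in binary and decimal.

Apply | to each column (1 where either bit is 1):
  011100000110
| 111000011010
--------------
  111100011110

Answer: 111100011110 (3870)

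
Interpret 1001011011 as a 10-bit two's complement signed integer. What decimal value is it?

MSB is 1, so the value is negative. Find the magnitude:
1. Invert bits:  0110100100
2. Add 1:        0110100101  = 421
3. Apply sign:   -421

Answer: -421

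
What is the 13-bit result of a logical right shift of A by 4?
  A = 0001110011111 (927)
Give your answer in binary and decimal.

Logical shift right by 4: drop the bottom 4 bit(s), prepend 4 zero(s) on the left.
  0001110011111  ->  keep [000111001], discard [1111], prepend 0000
= 0000000111001

Answer: 0000000111001 (57)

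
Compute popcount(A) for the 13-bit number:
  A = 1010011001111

1010011001111
1-bits at positions (from bit 0 = LSB): 0, 1, 2, 3, 6, 7, 10, 12
Count = 8

Answer: 8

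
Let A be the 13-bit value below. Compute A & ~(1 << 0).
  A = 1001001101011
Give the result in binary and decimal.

Mask = ~(1 << 0) = 1111111111110
Bit 0 of A is 1, so AND-ing with the mask clears it to 0.
  1001001101011
& 1111111111110
---------------
  1001001101010

Answer: 1001001101010 (4714)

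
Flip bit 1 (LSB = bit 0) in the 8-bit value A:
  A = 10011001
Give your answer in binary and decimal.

Mask = 1 << 1 = 00000010
Bit 1 of A is 0; XOR with the mask flips it to 1.
  10011001
^ 00000010
----------
  10011011

Answer: 10011011 (155)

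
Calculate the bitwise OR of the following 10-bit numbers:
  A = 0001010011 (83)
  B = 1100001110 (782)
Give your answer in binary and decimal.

Apply | to each column (1 where either bit is 1):
  0001010011
| 1100001110
------------
  1101011111

Answer: 1101011111 (863)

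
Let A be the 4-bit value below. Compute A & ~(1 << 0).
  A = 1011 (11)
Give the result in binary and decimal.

Mask = ~(1 << 0) = 1110
Bit 0 of A is 1, so AND-ing with the mask clears it to 0.
  1011
& 1110
------
  1010

Answer: 1010 (10)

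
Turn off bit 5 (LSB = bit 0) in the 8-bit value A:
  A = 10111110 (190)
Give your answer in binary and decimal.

Mask = ~(1 << 5) = 11011111
Bit 5 of A is 1, so AND-ing with the mask clears it to 0.
  10111110
& 11011111
----------
  10011110

Answer: 10011110 (158)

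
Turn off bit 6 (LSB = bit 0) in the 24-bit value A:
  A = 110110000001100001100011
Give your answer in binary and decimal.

Mask = ~(1 << 6) = 111111111111111110111111
Bit 6 of A is 1, so AND-ing with the mask clears it to 0.
  110110000001100001100011
& 111111111111111110111111
--------------------------
  110110000001100000100011

Answer: 110110000001100000100011 (14161955)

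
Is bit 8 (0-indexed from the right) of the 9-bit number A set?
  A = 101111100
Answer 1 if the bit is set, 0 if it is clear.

Bit 8 is the 9th from the right.
  101111100
  ^
That bit is 1.

Answer: 1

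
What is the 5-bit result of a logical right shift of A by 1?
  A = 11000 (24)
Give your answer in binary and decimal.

Logical shift right by 1: drop the bottom 1 bit(s), prepend 1 zero(s) on the left.
  11000  ->  keep [1100], discard [0], prepend 0
= 01100

Answer: 01100 (12)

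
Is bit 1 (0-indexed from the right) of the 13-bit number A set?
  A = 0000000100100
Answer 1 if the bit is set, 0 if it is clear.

Bit 1 is the 2nd from the right.
  0000000100100
             ^
That bit is 0.

Answer: 0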